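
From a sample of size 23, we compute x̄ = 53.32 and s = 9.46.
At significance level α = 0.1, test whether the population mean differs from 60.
One-sample t-test:
H₀: μ = 60
H₁: μ ≠ 60
df = n - 1 = 22
t = (x̄ - μ₀) / (s/√n) = (53.32 - 60) / (9.46/√23) = -3.386
p-value = 0.0027

Since p-value < α = 0.1, we reject H₀.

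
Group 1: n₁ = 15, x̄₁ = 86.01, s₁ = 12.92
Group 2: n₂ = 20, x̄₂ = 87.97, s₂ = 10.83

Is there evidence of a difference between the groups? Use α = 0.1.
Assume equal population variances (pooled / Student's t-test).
Student's two-sample t-test (equal variances):
H₀: μ₁ = μ₂
H₁: μ₁ ≠ μ₂
df = n₁ + n₂ - 2 = 33
Pooled variance s_p² = [(n₁-1)s₁² + (n₂-1)s₂²] / (n₁ + n₂ - 2) = [(14)(12.92²) + (19)(10.83²)] / 33 = 138.3472
SE = √(s_p²(1/n₁ + 1/n₂)) = √(138.3472 × (1/15 + 1/20)) = 4.0175
t = (x̄₁ - x̄₂) / SE = (86.01 - 87.97) / 4.0175 = -1.96 / 4.0175 = -0.488
p-value = 0.6289

Since p-value > α = 0.1, we fail to reject H₀.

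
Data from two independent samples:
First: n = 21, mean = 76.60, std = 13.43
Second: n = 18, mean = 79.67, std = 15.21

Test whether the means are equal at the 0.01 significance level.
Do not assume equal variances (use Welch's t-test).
Welch's two-sample t-test:
H₀: μ₁ = μ₂
H₁: μ₁ ≠ μ₂
s₁²/n₁ = 13.43²/21 = 8.5888,  s₂²/n₂ = 15.21²/18 = 12.8525
SE = √(s₁²/n₁ + s₂²/n₂) = √(8.5888 + 12.8525) = 4.6305
df (Welch-Satterthwaite) = (s₁²/n₁ + s₂²/n₂)² / [(s₁²/n₁)²/(n₁-1) + (s₂²/n₂)²/(n₂-1)] ≈ 34.29
t = (x̄₁ - x̄₂) / SE = (76.60 - 79.67) / 4.6305 = -3.07 / 4.6305 = -0.663
p-value = 0.5118

Since p-value > α = 0.01, we fail to reject H₀.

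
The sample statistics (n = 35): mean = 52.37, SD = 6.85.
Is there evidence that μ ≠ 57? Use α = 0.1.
One-sample t-test:
H₀: μ = 57
H₁: μ ≠ 57
df = n - 1 = 34
t = (x̄ - μ₀) / (s/√n) = (52.37 - 57) / (6.85/√35) = -3.999
p-value = 0.0003

Since p-value < α = 0.1, we reject H₀.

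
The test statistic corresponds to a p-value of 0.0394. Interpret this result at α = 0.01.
Since p = 0.0394 > α = 0.01, fail to reject H₀.
There is insufficient evidence to reject the null hypothesis; the result is not statistically significant at the 0.01 level.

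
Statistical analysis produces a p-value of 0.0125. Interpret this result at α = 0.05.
Since p = 0.0125 < α = 0.05, reject H₀.
There is sufficient evidence to reject the null hypothesis; the result is statistically significant at the 0.05 level.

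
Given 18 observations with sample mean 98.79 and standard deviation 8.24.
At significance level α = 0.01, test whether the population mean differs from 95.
One-sample t-test:
H₀: μ = 95
H₁: μ ≠ 95
df = n - 1 = 17
t = (x̄ - μ₀) / (s/√n) = (98.79 - 95) / (8.24/√18) = 1.951
p-value = 0.0677

Since p-value > α = 0.01, we fail to reject H₀.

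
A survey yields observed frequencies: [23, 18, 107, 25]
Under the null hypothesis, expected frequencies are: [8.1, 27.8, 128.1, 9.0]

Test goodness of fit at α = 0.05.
Chi-square goodness of fit test:
H₀: observed counts match expected distribution
H₁: observed counts differ from expected distribution
df = k - 1 = 3
χ² = Σ(O - E)²/E
   = (23 - 8.1)²/8.1 + (18 - 27.8)²/27.8 + (107 - 128.1)²/128.1 + (25 - 9.0)²/9.0
   = 27.409 + 3.455 + 3.475 + 28.444
   = 62.78
p-value < 0.0001

Since p-value < α = 0.05, we reject H₀.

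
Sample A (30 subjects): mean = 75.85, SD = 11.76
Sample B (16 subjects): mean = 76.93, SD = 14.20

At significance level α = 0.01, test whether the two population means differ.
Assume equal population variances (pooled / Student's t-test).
Student's two-sample t-test (equal variances):
H₀: μ₁ = μ₂
H₁: μ₁ ≠ μ₂
df = n₁ + n₂ - 2 = 44
Pooled variance s_p² = [(n₁-1)s₁² + (n₂-1)s₂²] / (n₁ + n₂ - 2) = [(29)(11.76²) + (15)(14.20²)] / 44 = 159.8916
SE = √(s_p²(1/n₁ + 1/n₂)) = √(159.8916 × (1/30 + 1/16)) = 3.9145
t = (x̄₁ - x̄₂) / SE = (75.85 - 76.93) / 3.9145 = -1.08 / 3.9145 = -0.276
p-value = 0.7839

Since p-value > α = 0.01, we fail to reject H₀.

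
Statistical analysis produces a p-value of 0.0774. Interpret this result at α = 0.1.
Since p = 0.0774 < α = 0.1, reject H₀.
There is sufficient evidence to reject the null hypothesis; the result is statistically significant at the 0.1 level.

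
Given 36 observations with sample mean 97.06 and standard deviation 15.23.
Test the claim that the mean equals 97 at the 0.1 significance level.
One-sample t-test:
H₀: μ = 97
H₁: μ ≠ 97
df = n - 1 = 35
t = (x̄ - μ₀) / (s/√n) = (97.06 - 97) / (15.23/√36) = 0.024
p-value = 0.9813

Since p-value > α = 0.1, we fail to reject H₀.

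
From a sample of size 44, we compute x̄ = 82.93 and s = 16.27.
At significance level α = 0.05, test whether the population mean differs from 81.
One-sample t-test:
H₀: μ = 81
H₁: μ ≠ 81
df = n - 1 = 43
t = (x̄ - μ₀) / (s/√n) = (82.93 - 81) / (16.27/√44) = 0.787
p-value = 0.4357

Since p-value > α = 0.05, we fail to reject H₀.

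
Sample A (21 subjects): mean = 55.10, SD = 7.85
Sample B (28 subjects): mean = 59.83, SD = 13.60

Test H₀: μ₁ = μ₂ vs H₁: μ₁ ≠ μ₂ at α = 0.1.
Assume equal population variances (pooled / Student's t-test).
Student's two-sample t-test (equal variances):
H₀: μ₁ = μ₂
H₁: μ₁ ≠ μ₂
df = n₁ + n₂ - 2 = 47
Pooled variance s_p² = [(n₁-1)s₁² + (n₂-1)s₂²] / (n₁ + n₂ - 2) = [(20)(7.85²) + (27)(13.60²)] / 47 = 132.4760
SE = √(s_p²(1/n₁ + 1/n₂)) = √(132.4760 × (1/21 + 1/28)) = 3.3226
t = (x̄₁ - x̄₂) / SE = (55.10 - 59.83) / 3.3226 = -4.73 / 3.3226 = -1.424
p-value = 0.1612

Since p-value > α = 0.1, we fail to reject H₀.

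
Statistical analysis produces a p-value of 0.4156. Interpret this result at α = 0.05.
Since p = 0.4156 > α = 0.05, fail to reject H₀.
There is insufficient evidence to reject the null hypothesis; the result is not statistically significant at the 0.05 level.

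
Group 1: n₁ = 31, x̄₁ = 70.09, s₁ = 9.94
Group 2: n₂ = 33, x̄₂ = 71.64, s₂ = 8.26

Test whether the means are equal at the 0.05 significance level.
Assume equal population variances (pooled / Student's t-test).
Student's two-sample t-test (equal variances):
H₀: μ₁ = μ₂
H₁: μ₁ ≠ μ₂
df = n₁ + n₂ - 2 = 62
Pooled variance s_p² = [(n₁-1)s₁² + (n₂-1)s₂²] / (n₁ + n₂ - 2) = [(30)(9.94²) + (32)(8.26²)] / 62 = 83.0224
SE = √(s_p²(1/n₁ + 1/n₂)) = √(83.0224 × (1/31 + 1/33)) = 2.2790
t = (x̄₁ - x̄₂) / SE = (70.09 - 71.64) / 2.2790 = -1.55 / 2.2790 = -0.680
p-value = 0.4990

Since p-value > α = 0.05, we fail to reject H₀.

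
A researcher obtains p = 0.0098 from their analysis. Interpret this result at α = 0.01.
Since p = 0.0098 < α = 0.01, reject H₀.
There is sufficient evidence to reject the null hypothesis; the result is statistically significant at the 0.01 level.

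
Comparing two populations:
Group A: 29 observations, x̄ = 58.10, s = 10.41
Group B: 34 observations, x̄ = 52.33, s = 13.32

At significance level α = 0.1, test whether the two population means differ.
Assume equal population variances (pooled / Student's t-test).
Student's two-sample t-test (equal variances):
H₀: μ₁ = μ₂
H₁: μ₁ ≠ μ₂
df = n₁ + n₂ - 2 = 61
Pooled variance s_p² = [(n₁-1)s₁² + (n₂-1)s₂²] / (n₁ + n₂ - 2) = [(28)(10.41²) + (33)(13.32²)] / 61 = 145.7253
SE = √(s_p²(1/n₁ + 1/n₂)) = √(145.7253 × (1/29 + 1/34)) = 3.0514
t = (x̄₁ - x̄₂) / SE = (58.10 - 52.33) / 3.0514 = 5.77 / 3.0514 = 1.891
p-value = 0.0634

Since p-value < α = 0.1, we reject H₀.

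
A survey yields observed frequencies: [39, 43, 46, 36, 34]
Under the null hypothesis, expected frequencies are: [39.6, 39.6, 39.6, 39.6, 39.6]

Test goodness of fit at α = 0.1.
Chi-square goodness of fit test:
H₀: observed counts match expected distribution
H₁: observed counts differ from expected distribution
df = k - 1 = 4
χ² = Σ(O - E)²/E
   = (39 - 39.6)²/39.6 + (43 - 39.6)²/39.6 + (46 - 39.6)²/39.6 + (36 - 39.6)²/39.6 + (34 - 39.6)²/39.6
   = 0.009 + 0.292 + 1.034 + 0.327 + 0.792
   = 2.45
p-value = 0.6528

Since p-value > α = 0.1, we fail to reject H₀.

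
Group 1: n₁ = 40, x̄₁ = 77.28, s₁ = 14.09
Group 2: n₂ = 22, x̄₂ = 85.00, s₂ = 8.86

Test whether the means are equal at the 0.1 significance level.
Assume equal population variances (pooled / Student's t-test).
Student's two-sample t-test (equal variances):
H₀: μ₁ = μ₂
H₁: μ₁ ≠ μ₂
df = n₁ + n₂ - 2 = 60
Pooled variance s_p² = [(n₁-1)s₁² + (n₂-1)s₂²] / (n₁ + n₂ - 2) = [(39)(14.09²) + (21)(8.86²)] / 60 = 156.5181
SE = √(s_p²(1/n₁ + 1/n₂)) = √(156.5181 × (1/40 + 1/22)) = 3.3208
t = (x̄₁ - x̄₂) / SE = (77.28 - 85.00) / 3.3208 = -7.72 / 3.3208 = -2.325
p-value = 0.0235

Since p-value < α = 0.1, we reject H₀.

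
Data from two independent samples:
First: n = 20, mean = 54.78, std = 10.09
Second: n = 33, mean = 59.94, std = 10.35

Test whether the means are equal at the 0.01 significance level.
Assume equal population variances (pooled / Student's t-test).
Student's two-sample t-test (equal variances):
H₀: μ₁ = μ₂
H₁: μ₁ ≠ μ₂
df = n₁ + n₂ - 2 = 51
Pooled variance s_p² = [(n₁-1)s₁² + (n₂-1)s₂²] / (n₁ + n₂ - 2) = [(19)(10.09²) + (32)(10.35²)] / 51 = 105.1426
SE = √(s_p²(1/n₁ + 1/n₂)) = √(105.1426 × (1/20 + 1/33)) = 2.9057
t = (x̄₁ - x̄₂) / SE = (54.78 - 59.94) / 2.9057 = -5.16 / 2.9057 = -1.776
p-value = 0.0817

Since p-value > α = 0.01, we fail to reject H₀.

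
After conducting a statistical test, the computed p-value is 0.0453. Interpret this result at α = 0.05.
Since p = 0.0453 < α = 0.05, reject H₀.
There is sufficient evidence to reject the null hypothesis; the result is statistically significant at the 0.05 level.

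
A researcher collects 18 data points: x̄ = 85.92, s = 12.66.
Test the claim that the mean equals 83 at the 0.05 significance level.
One-sample t-test:
H₀: μ = 83
H₁: μ ≠ 83
df = n - 1 = 17
t = (x̄ - μ₀) / (s/√n) = (85.92 - 83) / (12.66/√18) = 0.979
p-value = 0.3415

Since p-value > α = 0.05, we fail to reject H₀.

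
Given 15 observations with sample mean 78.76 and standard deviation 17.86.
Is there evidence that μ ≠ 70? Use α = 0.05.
One-sample t-test:
H₀: μ = 70
H₁: μ ≠ 70
df = n - 1 = 14
t = (x̄ - μ₀) / (s/√n) = (78.76 - 70) / (17.86/√15) = 1.900
p-value = 0.0783

Since p-value > α = 0.05, we fail to reject H₀.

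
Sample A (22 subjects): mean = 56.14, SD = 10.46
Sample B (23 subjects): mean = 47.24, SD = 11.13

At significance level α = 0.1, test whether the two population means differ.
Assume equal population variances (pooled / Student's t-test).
Student's two-sample t-test (equal variances):
H₀: μ₁ = μ₂
H₁: μ₁ ≠ μ₂
df = n₁ + n₂ - 2 = 43
Pooled variance s_p² = [(n₁-1)s₁² + (n₂-1)s₂²] / (n₁ + n₂ - 2) = [(21)(10.46²) + (22)(11.13²)] / 43 = 116.8125
SE = √(s_p²(1/n₁ + 1/n₂)) = √(116.8125 × (1/22 + 1/23)) = 3.2231
t = (x̄₁ - x̄₂) / SE = (56.14 - 47.24) / 3.2231 = 8.90 / 3.2231 = 2.761
p-value = 0.0084

Since p-value < α = 0.1, we reject H₀.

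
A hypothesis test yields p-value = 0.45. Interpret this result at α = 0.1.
Since p = 0.45 > α = 0.1, fail to reject H₀.
There is insufficient evidence to reject the null hypothesis; the result is not statistically significant at the 0.1 level.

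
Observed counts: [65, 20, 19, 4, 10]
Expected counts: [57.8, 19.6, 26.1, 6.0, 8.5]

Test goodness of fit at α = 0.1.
Chi-square goodness of fit test:
H₀: observed counts match expected distribution
H₁: observed counts differ from expected distribution
df = k - 1 = 4
χ² = Σ(O - E)²/E
   = (65 - 57.8)²/57.8 + (20 - 19.6)²/19.6 + (19 - 26.1)²/26.1 + (4 - 6.0)²/6.0 + (10 - 8.5)²/8.5
   = 0.897 + 0.008 + 1.931 + 0.667 + 0.265
   = 3.77
p-value = 0.4383

Since p-value > α = 0.1, we fail to reject H₀.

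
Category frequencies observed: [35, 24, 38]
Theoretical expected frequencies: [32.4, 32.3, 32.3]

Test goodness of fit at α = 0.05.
Chi-square goodness of fit test:
H₀: observed counts match expected distribution
H₁: observed counts differ from expected distribution
df = k - 1 = 2
χ² = Σ(O - E)²/E
   = (35 - 32.4)²/32.4 + (24 - 32.3)²/32.3 + (38 - 32.3)²/32.3
   = 0.209 + 2.133 + 1.006
   = 3.35
p-value = 0.1876

Since p-value > α = 0.05, we fail to reject H₀.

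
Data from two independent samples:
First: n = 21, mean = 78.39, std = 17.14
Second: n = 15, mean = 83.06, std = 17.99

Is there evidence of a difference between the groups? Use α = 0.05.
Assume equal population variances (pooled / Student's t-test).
Student's two-sample t-test (equal variances):
H₀: μ₁ = μ₂
H₁: μ₁ ≠ μ₂
df = n₁ + n₂ - 2 = 34
Pooled variance s_p² = [(n₁-1)s₁² + (n₂-1)s₂²] / (n₁ + n₂ - 2) = [(20)(17.14²) + (14)(17.99²)] / 34 = 306.0751
SE = √(s_p²(1/n₁ + 1/n₂)) = √(306.0751 × (1/21 + 1/15)) = 5.9144
t = (x̄₁ - x̄₂) / SE = (78.39 - 83.06) / 5.9144 = -4.67 / 5.9144 = -0.790
p-value = 0.4352

Since p-value > α = 0.05, we fail to reject H₀.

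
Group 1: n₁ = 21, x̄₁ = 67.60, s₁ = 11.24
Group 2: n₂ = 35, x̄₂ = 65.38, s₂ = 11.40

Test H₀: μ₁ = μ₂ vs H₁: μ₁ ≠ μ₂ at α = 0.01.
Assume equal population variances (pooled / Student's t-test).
Student's two-sample t-test (equal variances):
H₀: μ₁ = μ₂
H₁: μ₁ ≠ μ₂
df = n₁ + n₂ - 2 = 54
Pooled variance s_p² = [(n₁-1)s₁² + (n₂-1)s₂²] / (n₁ + n₂ - 2) = [(20)(11.24²) + (34)(11.40²)] / 54 = 128.6184
SE = √(s_p²(1/n₁ + 1/n₂)) = √(128.6184 × (1/21 + 1/35)) = 3.1304
t = (x̄₁ - x̄₂) / SE = (67.60 - 65.38) / 3.1304 = 2.22 / 3.1304 = 0.709
p-value = 0.4813

Since p-value > α = 0.01, we fail to reject H₀.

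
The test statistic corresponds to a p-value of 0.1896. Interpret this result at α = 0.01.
Since p = 0.1896 > α = 0.01, fail to reject H₀.
There is insufficient evidence to reject the null hypothesis; the result is not statistically significant at the 0.01 level.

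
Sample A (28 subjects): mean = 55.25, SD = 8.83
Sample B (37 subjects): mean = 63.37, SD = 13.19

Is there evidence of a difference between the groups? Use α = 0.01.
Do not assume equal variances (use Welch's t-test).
Welch's two-sample t-test:
H₀: μ₁ = μ₂
H₁: μ₁ ≠ μ₂
s₁²/n₁ = 8.83²/28 = 2.7846,  s₂²/n₂ = 13.19²/37 = 4.7021
SE = √(s₁²/n₁ + s₂²/n₂) = √(2.7846 + 4.7021) = 2.7362
df (Welch-Satterthwaite) = (s₁²/n₁ + s₂²/n₂)² / [(s₁²/n₁)²/(n₁-1) + (s₂²/n₂)²/(n₂-1)] ≈ 62.19
t = (x̄₁ - x̄₂) / SE = (55.25 - 63.37) / 2.7362 = -8.12 / 2.7362 = -2.968
p-value = 0.0043

Since p-value < α = 0.01, we reject H₀.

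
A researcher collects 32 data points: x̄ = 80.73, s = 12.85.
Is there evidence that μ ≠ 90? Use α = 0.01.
One-sample t-test:
H₀: μ = 90
H₁: μ ≠ 90
df = n - 1 = 31
t = (x̄ - μ₀) / (s/√n) = (80.73 - 90) / (12.85/√32) = -4.081
p-value = 0.0003

Since p-value < α = 0.01, we reject H₀.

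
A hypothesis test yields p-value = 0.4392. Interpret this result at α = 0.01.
Since p = 0.4392 > α = 0.01, fail to reject H₀.
There is insufficient evidence to reject the null hypothesis; the result is not statistically significant at the 0.01 level.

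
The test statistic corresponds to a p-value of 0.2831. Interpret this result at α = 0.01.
Since p = 0.2831 > α = 0.01, fail to reject H₀.
There is insufficient evidence to reject the null hypothesis; the result is not statistically significant at the 0.01 level.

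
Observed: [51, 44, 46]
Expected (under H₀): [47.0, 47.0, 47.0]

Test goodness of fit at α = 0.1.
Chi-square goodness of fit test:
H₀: observed counts match expected distribution
H₁: observed counts differ from expected distribution
df = k - 1 = 2
χ² = Σ(O - E)²/E
   = (51 - 47.0)²/47.0 + (44 - 47.0)²/47.0 + (46 - 47.0)²/47.0
   = 0.340 + 0.191 + 0.021
   = 0.55
p-value = 0.7584

Since p-value > α = 0.1, we fail to reject H₀.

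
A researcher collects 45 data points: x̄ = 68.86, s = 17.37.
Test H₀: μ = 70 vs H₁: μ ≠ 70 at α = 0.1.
One-sample t-test:
H₀: μ = 70
H₁: μ ≠ 70
df = n - 1 = 44
t = (x̄ - μ₀) / (s/√n) = (68.86 - 70) / (17.37/√45) = -0.440
p-value = 0.6619

Since p-value > α = 0.1, we fail to reject H₀.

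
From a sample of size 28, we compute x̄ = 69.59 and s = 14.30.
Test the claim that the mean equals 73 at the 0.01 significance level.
One-sample t-test:
H₀: μ = 73
H₁: μ ≠ 73
df = n - 1 = 27
t = (x̄ - μ₀) / (s/√n) = (69.59 - 73) / (14.30/√28) = -1.262
p-value = 0.2178

Since p-value > α = 0.01, we fail to reject H₀.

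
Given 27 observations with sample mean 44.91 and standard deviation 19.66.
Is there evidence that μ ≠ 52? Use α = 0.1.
One-sample t-test:
H₀: μ = 52
H₁: μ ≠ 52
df = n - 1 = 26
t = (x̄ - μ₀) / (s/√n) = (44.91 - 52) / (19.66/√27) = -1.874
p-value = 0.0722

Since p-value < α = 0.1, we reject H₀.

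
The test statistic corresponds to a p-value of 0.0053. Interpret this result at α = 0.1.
Since p = 0.0053 < α = 0.1, reject H₀.
There is sufficient evidence to reject the null hypothesis; the result is statistically significant at the 0.1 level.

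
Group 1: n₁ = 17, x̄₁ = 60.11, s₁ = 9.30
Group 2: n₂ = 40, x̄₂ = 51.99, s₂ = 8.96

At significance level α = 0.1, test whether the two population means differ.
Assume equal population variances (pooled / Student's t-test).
Student's two-sample t-test (equal variances):
H₀: μ₁ = μ₂
H₁: μ₁ ≠ μ₂
df = n₁ + n₂ - 2 = 55
Pooled variance s_p² = [(n₁-1)s₁² + (n₂-1)s₂²] / (n₁ + n₂ - 2) = [(16)(9.30²) + (39)(8.96²)] / 55 = 82.0877
SE = √(s_p²(1/n₁ + 1/n₂)) = √(82.0877 × (1/17 + 1/40)) = 2.6231
t = (x̄₁ - x̄₂) / SE = (60.11 - 51.99) / 2.6231 = 8.12 / 2.6231 = 3.096
p-value = 0.0031

Since p-value < α = 0.1, we reject H₀.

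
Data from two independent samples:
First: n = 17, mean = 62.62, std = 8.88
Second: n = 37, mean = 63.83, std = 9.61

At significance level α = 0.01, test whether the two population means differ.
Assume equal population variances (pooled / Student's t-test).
Student's two-sample t-test (equal variances):
H₀: μ₁ = μ₂
H₁: μ₁ ≠ μ₂
df = n₁ + n₂ - 2 = 52
Pooled variance s_p² = [(n₁-1)s₁² + (n₂-1)s₂²] / (n₁ + n₂ - 2) = [(16)(8.88²) + (36)(9.61²)] / 52 = 88.1990
SE = √(s_p²(1/n₁ + 1/n₂)) = √(88.1990 × (1/17 + 1/37)) = 2.7517
t = (x̄₁ - x̄₂) / SE = (62.62 - 63.83) / 2.7517 = -1.21 / 2.7517 = -0.440
p-value = 0.6620

Since p-value > α = 0.01, we fail to reject H₀.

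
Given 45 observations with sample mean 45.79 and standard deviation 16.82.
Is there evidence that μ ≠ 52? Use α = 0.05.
One-sample t-test:
H₀: μ = 52
H₁: μ ≠ 52
df = n - 1 = 44
t = (x̄ - μ₀) / (s/√n) = (45.79 - 52) / (16.82/√45) = -2.477
p-value = 0.0172

Since p-value < α = 0.05, we reject H₀.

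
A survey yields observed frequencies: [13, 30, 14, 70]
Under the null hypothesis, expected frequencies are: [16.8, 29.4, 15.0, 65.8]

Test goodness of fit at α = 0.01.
Chi-square goodness of fit test:
H₀: observed counts match expected distribution
H₁: observed counts differ from expected distribution
df = k - 1 = 3
χ² = Σ(O - E)²/E
   = (13 - 16.8)²/16.8 + (30 - 29.4)²/29.4 + (14 - 15.0)²/15.0 + (70 - 65.8)²/65.8
   = 0.860 + 0.012 + 0.067 + 0.268
   = 1.21
p-value = 0.7514

Since p-value > α = 0.01, we fail to reject H₀.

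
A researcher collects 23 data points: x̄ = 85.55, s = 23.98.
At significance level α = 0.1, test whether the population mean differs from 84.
One-sample t-test:
H₀: μ = 84
H₁: μ ≠ 84
df = n - 1 = 22
t = (x̄ - μ₀) / (s/√n) = (85.55 - 84) / (23.98/√23) = 0.310
p-value = 0.7595

Since p-value > α = 0.1, we fail to reject H₀.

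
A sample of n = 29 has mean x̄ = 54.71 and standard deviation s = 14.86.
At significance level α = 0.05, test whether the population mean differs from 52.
One-sample t-test:
H₀: μ = 52
H₁: μ ≠ 52
df = n - 1 = 28
t = (x̄ - μ₀) / (s/√n) = (54.71 - 52) / (14.86/√29) = 0.982
p-value = 0.3345

Since p-value > α = 0.05, we fail to reject H₀.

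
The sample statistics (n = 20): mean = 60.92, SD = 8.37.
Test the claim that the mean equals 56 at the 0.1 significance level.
One-sample t-test:
H₀: μ = 56
H₁: μ ≠ 56
df = n - 1 = 19
t = (x̄ - μ₀) / (s/√n) = (60.92 - 56) / (8.37/√20) = 2.629
p-value = 0.0165

Since p-value < α = 0.1, we reject H₀.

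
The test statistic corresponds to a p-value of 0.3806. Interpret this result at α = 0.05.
Since p = 0.3806 > α = 0.05, fail to reject H₀.
There is insufficient evidence to reject the null hypothesis; the result is not statistically significant at the 0.05 level.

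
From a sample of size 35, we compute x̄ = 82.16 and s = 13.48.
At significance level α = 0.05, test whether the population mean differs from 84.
One-sample t-test:
H₀: μ = 84
H₁: μ ≠ 84
df = n - 1 = 34
t = (x̄ - μ₀) / (s/√n) = (82.16 - 84) / (13.48/√35) = -0.808
p-value = 0.4250

Since p-value > α = 0.05, we fail to reject H₀.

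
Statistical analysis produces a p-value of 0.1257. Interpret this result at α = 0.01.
Since p = 0.1257 > α = 0.01, fail to reject H₀.
There is insufficient evidence to reject the null hypothesis; the result is not statistically significant at the 0.01 level.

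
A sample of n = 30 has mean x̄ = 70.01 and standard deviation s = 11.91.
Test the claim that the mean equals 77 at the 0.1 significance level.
One-sample t-test:
H₀: μ = 77
H₁: μ ≠ 77
df = n - 1 = 29
t = (x̄ - μ₀) / (s/√n) = (70.01 - 77) / (11.91/√30) = -3.215
p-value = 0.0032

Since p-value < α = 0.1, we reject H₀.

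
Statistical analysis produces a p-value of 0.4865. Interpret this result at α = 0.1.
Since p = 0.4865 > α = 0.1, fail to reject H₀.
There is insufficient evidence to reject the null hypothesis; the result is not statistically significant at the 0.1 level.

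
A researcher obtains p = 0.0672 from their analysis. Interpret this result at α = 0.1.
Since p = 0.0672 < α = 0.1, reject H₀.
There is sufficient evidence to reject the null hypothesis; the result is statistically significant at the 0.1 level.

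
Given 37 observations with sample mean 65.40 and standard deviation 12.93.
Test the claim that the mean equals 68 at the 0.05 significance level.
One-sample t-test:
H₀: μ = 68
H₁: μ ≠ 68
df = n - 1 = 36
t = (x̄ - μ₀) / (s/√n) = (65.40 - 68) / (12.93/√37) = -1.223
p-value = 0.2292

Since p-value > α = 0.05, we fail to reject H₀.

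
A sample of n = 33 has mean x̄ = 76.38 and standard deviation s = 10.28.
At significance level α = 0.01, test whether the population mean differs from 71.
One-sample t-test:
H₀: μ = 71
H₁: μ ≠ 71
df = n - 1 = 32
t = (x̄ - μ₀) / (s/√n) = (76.38 - 71) / (10.28/√33) = 3.006
p-value = 0.0051

Since p-value < α = 0.01, we reject H₀.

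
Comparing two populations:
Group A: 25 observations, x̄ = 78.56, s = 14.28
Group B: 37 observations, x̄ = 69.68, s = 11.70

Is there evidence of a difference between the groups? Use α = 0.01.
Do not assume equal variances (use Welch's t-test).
Welch's two-sample t-test:
H₀: μ₁ = μ₂
H₁: μ₁ ≠ μ₂
s₁²/n₁ = 14.28²/25 = 8.1567,  s₂²/n₂ = 11.70²/37 = 3.6997
SE = √(s₁²/n₁ + s₂²/n₂) = √(8.1567 + 3.6997) = 3.4433
df (Welch-Satterthwaite) = (s₁²/n₁ + s₂²/n₂)² / [(s₁²/n₁)²/(n₁-1) + (s₂²/n₂)²/(n₂-1)] ≈ 44.59
t = (x̄₁ - x̄₂) / SE = (78.56 - 69.68) / 3.4433 = 8.88 / 3.4433 = 2.579
p-value = 0.0133

Since p-value > α = 0.01, we fail to reject H₀.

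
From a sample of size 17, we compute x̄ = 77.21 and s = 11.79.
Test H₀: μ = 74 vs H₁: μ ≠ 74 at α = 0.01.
One-sample t-test:
H₀: μ = 74
H₁: μ ≠ 74
df = n - 1 = 16
t = (x̄ - μ₀) / (s/√n) = (77.21 - 74) / (11.79/√17) = 1.123
p-value = 0.2782

Since p-value > α = 0.01, we fail to reject H₀.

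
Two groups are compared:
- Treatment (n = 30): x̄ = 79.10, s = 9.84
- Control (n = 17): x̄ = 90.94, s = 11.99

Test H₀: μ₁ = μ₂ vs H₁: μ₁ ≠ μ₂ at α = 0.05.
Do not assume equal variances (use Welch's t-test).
Welch's two-sample t-test:
H₀: μ₁ = μ₂
H₁: μ₁ ≠ μ₂
s₁²/n₁ = 9.84²/30 = 3.2275,  s₂²/n₂ = 11.99²/17 = 8.4565
SE = √(s₁²/n₁ + s₂²/n₂) = √(3.2275 + 8.4565) = 3.4182
df (Welch-Satterthwaite) = (s₁²/n₁ + s₂²/n₂)² / [(s₁²/n₁)²/(n₁-1) + (s₂²/n₂)²/(n₂-1)] ≈ 28.27
t = (x̄₁ - x̄₂) / SE = (79.10 - 90.94) / 3.4182 = -11.84 / 3.4182 = -3.464
p-value = 0.0017

Since p-value < α = 0.05, we reject H₀.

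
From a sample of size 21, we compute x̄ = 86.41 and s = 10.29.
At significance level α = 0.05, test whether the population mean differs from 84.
One-sample t-test:
H₀: μ = 84
H₁: μ ≠ 84
df = n - 1 = 20
t = (x̄ - μ₀) / (s/√n) = (86.41 - 84) / (10.29/√21) = 1.073
p-value = 0.2959

Since p-value > α = 0.05, we fail to reject H₀.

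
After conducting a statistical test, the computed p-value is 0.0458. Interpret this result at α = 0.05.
Since p = 0.0458 < α = 0.05, reject H₀.
There is sufficient evidence to reject the null hypothesis; the result is statistically significant at the 0.05 level.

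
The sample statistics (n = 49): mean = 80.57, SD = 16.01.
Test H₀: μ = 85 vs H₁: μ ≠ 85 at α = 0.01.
One-sample t-test:
H₀: μ = 85
H₁: μ ≠ 85
df = n - 1 = 48
t = (x̄ - μ₀) / (s/√n) = (80.57 - 85) / (16.01/√49) = -1.937
p-value = 0.0587

Since p-value > α = 0.01, we fail to reject H₀.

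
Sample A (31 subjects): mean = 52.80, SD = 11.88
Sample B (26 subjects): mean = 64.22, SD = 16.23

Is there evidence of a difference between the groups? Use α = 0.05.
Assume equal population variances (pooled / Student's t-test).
Student's two-sample t-test (equal variances):
H₀: μ₁ = μ₂
H₁: μ₁ ≠ μ₂
df = n₁ + n₂ - 2 = 55
Pooled variance s_p² = [(n₁-1)s₁² + (n₂-1)s₂²] / (n₁ + n₂ - 2) = [(30)(11.88²) + (25)(16.23²)] / 55 = 196.7155
SE = √(s_p²(1/n₁ + 1/n₂)) = √(196.7155 × (1/31 + 1/26)) = 3.7298
t = (x̄₁ - x̄₂) / SE = (52.80 - 64.22) / 3.7298 = -11.42 / 3.7298 = -3.062
p-value = 0.0034

Since p-value < α = 0.05, we reject H₀.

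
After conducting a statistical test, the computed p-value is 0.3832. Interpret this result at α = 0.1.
Since p = 0.3832 > α = 0.1, fail to reject H₀.
There is insufficient evidence to reject the null hypothesis; the result is not statistically significant at the 0.1 level.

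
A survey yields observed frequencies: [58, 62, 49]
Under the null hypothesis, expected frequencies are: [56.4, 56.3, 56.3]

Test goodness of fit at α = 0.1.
Chi-square goodness of fit test:
H₀: observed counts match expected distribution
H₁: observed counts differ from expected distribution
df = k - 1 = 2
χ² = Σ(O - E)²/E
   = (58 - 56.4)²/56.4 + (62 - 56.3)²/56.3 + (49 - 56.3)²/56.3
   = 0.045 + 0.577 + 0.947
   = 1.57
p-value = 0.4563

Since p-value > α = 0.1, we fail to reject H₀.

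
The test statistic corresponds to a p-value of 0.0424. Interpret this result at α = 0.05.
Since p = 0.0424 < α = 0.05, reject H₀.
There is sufficient evidence to reject the null hypothesis; the result is statistically significant at the 0.05 level.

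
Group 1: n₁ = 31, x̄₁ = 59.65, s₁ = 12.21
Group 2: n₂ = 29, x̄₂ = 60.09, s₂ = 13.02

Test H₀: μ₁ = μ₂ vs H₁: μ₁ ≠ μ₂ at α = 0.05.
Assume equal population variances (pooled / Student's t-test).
Student's two-sample t-test (equal variances):
H₀: μ₁ = μ₂
H₁: μ₁ ≠ μ₂
df = n₁ + n₂ - 2 = 58
Pooled variance s_p² = [(n₁-1)s₁² + (n₂-1)s₂²] / (n₁ + n₂ - 2) = [(30)(12.21²) + (28)(13.02²)] / 58 = 158.9499
SE = √(s_p²(1/n₁ + 1/n₂)) = √(158.9499 × (1/31 + 1/29)) = 3.2571
t = (x̄₁ - x̄₂) / SE = (59.65 - 60.09) / 3.2571 = -0.44 / 3.2571 = -0.135
p-value = 0.8930

Since p-value > α = 0.05, we fail to reject H₀.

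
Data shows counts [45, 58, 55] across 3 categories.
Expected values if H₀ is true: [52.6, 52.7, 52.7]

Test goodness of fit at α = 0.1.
Chi-square goodness of fit test:
H₀: observed counts match expected distribution
H₁: observed counts differ from expected distribution
df = k - 1 = 2
χ² = Σ(O - E)²/E
   = (45 - 52.6)²/52.6 + (58 - 52.7)²/52.7 + (55 - 52.7)²/52.7
   = 1.098 + 0.533 + 0.100
   = 1.73
p-value = 0.4207

Since p-value > α = 0.1, we fail to reject H₀.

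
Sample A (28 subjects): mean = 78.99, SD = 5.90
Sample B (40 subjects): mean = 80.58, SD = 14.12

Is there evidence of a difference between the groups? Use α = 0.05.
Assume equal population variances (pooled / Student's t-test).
Student's two-sample t-test (equal variances):
H₀: μ₁ = μ₂
H₁: μ₁ ≠ μ₂
df = n₁ + n₂ - 2 = 66
Pooled variance s_p² = [(n₁-1)s₁² + (n₂-1)s₂²] / (n₁ + n₂ - 2) = [(27)(5.90²) + (39)(14.12²)] / 66 = 132.0526
SE = √(s_p²(1/n₁ + 1/n₂)) = √(132.0526 × (1/28 + 1/40)) = 2.8315
t = (x̄₁ - x̄₂) / SE = (78.99 - 80.58) / 2.8315 = -1.59 / 2.8315 = -0.562
p-value = 0.5763

Since p-value > α = 0.05, we fail to reject H₀.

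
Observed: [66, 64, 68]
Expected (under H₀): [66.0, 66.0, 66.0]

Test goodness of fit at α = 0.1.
Chi-square goodness of fit test:
H₀: observed counts match expected distribution
H₁: observed counts differ from expected distribution
df = k - 1 = 2
χ² = Σ(O - E)²/E
   = (66 - 66.0)²/66.0 + (64 - 66.0)²/66.0 + (68 - 66.0)²/66.0
   = 0.000 + 0.061 + 0.061
   = 0.12
p-value = 0.9412

Since p-value > α = 0.1, we fail to reject H₀.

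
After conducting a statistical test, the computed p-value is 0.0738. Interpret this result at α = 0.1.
Since p = 0.0738 < α = 0.1, reject H₀.
There is sufficient evidence to reject the null hypothesis; the result is statistically significant at the 0.1 level.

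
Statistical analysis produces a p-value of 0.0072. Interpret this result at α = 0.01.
Since p = 0.0072 < α = 0.01, reject H₀.
There is sufficient evidence to reject the null hypothesis; the result is statistically significant at the 0.01 level.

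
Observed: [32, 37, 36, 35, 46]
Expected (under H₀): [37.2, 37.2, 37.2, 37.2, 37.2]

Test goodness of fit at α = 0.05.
Chi-square goodness of fit test:
H₀: observed counts match expected distribution
H₁: observed counts differ from expected distribution
df = k - 1 = 4
χ² = Σ(O - E)²/E
   = (32 - 37.2)²/37.2 + (37 - 37.2)²/37.2 + (36 - 37.2)²/37.2 + (35 - 37.2)²/37.2 + (46 - 37.2)²/37.2
   = 0.727 + 0.001 + 0.039 + 0.130 + 2.082
   = 2.98
p-value = 0.5614

Since p-value > α = 0.05, we fail to reject H₀.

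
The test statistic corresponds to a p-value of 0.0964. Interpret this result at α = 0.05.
Since p = 0.0964 > α = 0.05, fail to reject H₀.
There is insufficient evidence to reject the null hypothesis; the result is not statistically significant at the 0.05 level.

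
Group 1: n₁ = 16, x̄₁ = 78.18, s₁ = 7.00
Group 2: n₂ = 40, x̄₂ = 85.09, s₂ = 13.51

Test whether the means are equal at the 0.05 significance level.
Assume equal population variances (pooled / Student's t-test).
Student's two-sample t-test (equal variances):
H₀: μ₁ = μ₂
H₁: μ₁ ≠ μ₂
df = n₁ + n₂ - 2 = 54
Pooled variance s_p² = [(n₁-1)s₁² + (n₂-1)s₂²] / (n₁ + n₂ - 2) = [(15)(7.00²) + (39)(13.51²)] / 54 = 145.4312
SE = √(s_p²(1/n₁ + 1/n₂)) = √(145.4312 × (1/16 + 1/40)) = 3.5672
t = (x̄₁ - x̄₂) / SE = (78.18 - 85.09) / 3.5672 = -6.91 / 3.5672 = -1.937
p-value = 0.0580

Since p-value > α = 0.05, we fail to reject H₀.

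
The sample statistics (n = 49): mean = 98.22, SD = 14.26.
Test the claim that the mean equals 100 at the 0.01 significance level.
One-sample t-test:
H₀: μ = 100
H₁: μ ≠ 100
df = n - 1 = 48
t = (x̄ - μ₀) / (s/√n) = (98.22 - 100) / (14.26/√49) = -0.874
p-value = 0.3866

Since p-value > α = 0.01, we fail to reject H₀.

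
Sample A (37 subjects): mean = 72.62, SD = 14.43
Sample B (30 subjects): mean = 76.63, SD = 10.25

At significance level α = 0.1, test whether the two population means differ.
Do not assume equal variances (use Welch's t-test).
Welch's two-sample t-test:
H₀: μ₁ = μ₂
H₁: μ₁ ≠ μ₂
s₁²/n₁ = 14.43²/37 = 5.6277,  s₂²/n₂ = 10.25²/30 = 3.5021
SE = √(s₁²/n₁ + s₂²/n₂) = √(5.6277 + 3.5021) = 3.0216
df (Welch-Satterthwaite) = (s₁²/n₁ + s₂²/n₂)² / [(s₁²/n₁)²/(n₁-1) + (s₂²/n₂)²/(n₂-1)] ≈ 63.99
t = (x̄₁ - x̄₂) / SE = (72.62 - 76.63) / 3.0216 = -4.01 / 3.0216 = -1.327
p-value = 0.1892

Since p-value > α = 0.1, we fail to reject H₀.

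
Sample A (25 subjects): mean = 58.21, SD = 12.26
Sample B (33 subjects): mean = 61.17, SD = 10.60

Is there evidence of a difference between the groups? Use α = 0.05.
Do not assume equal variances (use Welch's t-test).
Welch's two-sample t-test:
H₀: μ₁ = μ₂
H₁: μ₁ ≠ μ₂
s₁²/n₁ = 12.26²/25 = 6.0123,  s₂²/n₂ = 10.60²/33 = 3.4048
SE = √(s₁²/n₁ + s₂²/n₂) = √(6.0123 + 3.4048) = 3.0687
df (Welch-Satterthwaite) = (s₁²/n₁ + s₂²/n₂)² / [(s₁²/n₁)²/(n₁-1) + (s₂²/n₂)²/(n₂-1)] ≈ 47.46
t = (x̄₁ - x̄₂) / SE = (58.21 - 61.17) / 3.0687 = -2.96 / 3.0687 = -0.965
p-value = 0.3397

Since p-value > α = 0.05, we fail to reject H₀.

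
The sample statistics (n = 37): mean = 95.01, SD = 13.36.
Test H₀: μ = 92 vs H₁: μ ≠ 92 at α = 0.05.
One-sample t-test:
H₀: μ = 92
H₁: μ ≠ 92
df = n - 1 = 36
t = (x̄ - μ₀) / (s/√n) = (95.01 - 92) / (13.36/√37) = 1.370
p-value = 0.1790

Since p-value > α = 0.05, we fail to reject H₀.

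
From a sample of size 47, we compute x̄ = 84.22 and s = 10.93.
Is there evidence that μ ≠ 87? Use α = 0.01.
One-sample t-test:
H₀: μ = 87
H₁: μ ≠ 87
df = n - 1 = 46
t = (x̄ - μ₀) / (s/√n) = (84.22 - 87) / (10.93/√47) = -1.744
p-value = 0.0879

Since p-value > α = 0.01, we fail to reject H₀.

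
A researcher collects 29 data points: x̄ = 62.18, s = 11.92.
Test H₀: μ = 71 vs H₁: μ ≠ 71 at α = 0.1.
One-sample t-test:
H₀: μ = 71
H₁: μ ≠ 71
df = n - 1 = 28
t = (x̄ - μ₀) / (s/√n) = (62.18 - 71) / (11.92/√29) = -3.985
p-value = 0.0004

Since p-value < α = 0.1, we reject H₀.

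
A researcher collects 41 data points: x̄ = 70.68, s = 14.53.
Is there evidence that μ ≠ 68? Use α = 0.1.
One-sample t-test:
H₀: μ = 68
H₁: μ ≠ 68
df = n - 1 = 40
t = (x̄ - μ₀) / (s/√n) = (70.68 - 68) / (14.53/√41) = 1.181
p-value = 0.2446

Since p-value > α = 0.1, we fail to reject H₀.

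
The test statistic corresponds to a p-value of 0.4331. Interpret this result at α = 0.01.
Since p = 0.4331 > α = 0.01, fail to reject H₀.
There is insufficient evidence to reject the null hypothesis; the result is not statistically significant at the 0.01 level.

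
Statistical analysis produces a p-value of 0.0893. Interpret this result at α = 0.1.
Since p = 0.0893 < α = 0.1, reject H₀.
There is sufficient evidence to reject the null hypothesis; the result is statistically significant at the 0.1 level.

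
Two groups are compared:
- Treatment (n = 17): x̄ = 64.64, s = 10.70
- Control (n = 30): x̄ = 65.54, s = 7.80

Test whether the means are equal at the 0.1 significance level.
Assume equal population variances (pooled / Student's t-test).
Student's two-sample t-test (equal variances):
H₀: μ₁ = μ₂
H₁: μ₁ ≠ μ₂
df = n₁ + n₂ - 2 = 45
Pooled variance s_p² = [(n₁-1)s₁² + (n₂-1)s₂²] / (n₁ + n₂ - 2) = [(16)(10.70²) + (29)(7.80²)] / 45 = 79.9156
SE = √(s_p²(1/n₁ + 1/n₂)) = √(79.9156 × (1/17 + 1/30)) = 2.7138
t = (x̄₁ - x̄₂) / SE = (64.64 - 65.54) / 2.7138 = -0.90 / 2.7138 = -0.332
p-value = 0.7417

Since p-value > α = 0.1, we fail to reject H₀.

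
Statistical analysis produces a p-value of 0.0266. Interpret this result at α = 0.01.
Since p = 0.0266 > α = 0.01, fail to reject H₀.
There is insufficient evidence to reject the null hypothesis; the result is not statistically significant at the 0.01 level.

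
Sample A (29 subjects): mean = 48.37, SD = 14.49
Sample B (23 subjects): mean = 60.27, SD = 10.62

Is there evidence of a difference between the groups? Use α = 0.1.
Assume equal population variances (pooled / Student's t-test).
Student's two-sample t-test (equal variances):
H₀: μ₁ = μ₂
H₁: μ₁ ≠ μ₂
df = n₁ + n₂ - 2 = 50
Pooled variance s_p² = [(n₁-1)s₁² + (n₂-1)s₂²] / (n₁ + n₂ - 2) = [(28)(14.49²) + (22)(10.62²)] / 50 = 167.2028
SE = √(s_p²(1/n₁ + 1/n₂)) = √(167.2028 × (1/29 + 1/23)) = 3.6104
t = (x̄₁ - x̄₂) / SE = (48.37 - 60.27) / 3.6104 = -11.90 / 3.6104 = -3.296
p-value = 0.0018

Since p-value < α = 0.1, we reject H₀.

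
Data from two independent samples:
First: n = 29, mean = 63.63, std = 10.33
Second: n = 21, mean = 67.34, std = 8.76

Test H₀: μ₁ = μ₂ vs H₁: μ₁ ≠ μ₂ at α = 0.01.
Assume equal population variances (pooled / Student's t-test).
Student's two-sample t-test (equal variances):
H₀: μ₁ = μ₂
H₁: μ₁ ≠ μ₂
df = n₁ + n₂ - 2 = 48
Pooled variance s_p² = [(n₁-1)s₁² + (n₂-1)s₂²] / (n₁ + n₂ - 2) = [(28)(10.33²) + (20)(8.76²)] / 48 = 94.2209
SE = √(s_p²(1/n₁ + 1/n₂)) = √(94.2209 × (1/29 + 1/21)) = 2.7813
t = (x̄₁ - x̄₂) / SE = (63.63 - 67.34) / 2.7813 = -3.71 / 2.7813 = -1.334
p-value = 0.1885

Since p-value > α = 0.01, we fail to reject H₀.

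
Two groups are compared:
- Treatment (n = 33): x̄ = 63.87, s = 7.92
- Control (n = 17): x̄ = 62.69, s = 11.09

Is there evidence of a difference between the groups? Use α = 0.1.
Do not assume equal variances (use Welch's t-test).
Welch's two-sample t-test:
H₀: μ₁ = μ₂
H₁: μ₁ ≠ μ₂
s₁²/n₁ = 7.92²/33 = 1.9008,  s₂²/n₂ = 11.09²/17 = 7.2346
SE = √(s₁²/n₁ + s₂²/n₂) = √(1.9008 + 7.2346) = 3.0225
df (Welch-Satterthwaite) = (s₁²/n₁ + s₂²/n₂)² / [(s₁²/n₁)²/(n₁-1) + (s₂²/n₂)²/(n₂-1)] ≈ 24.66
t = (x̄₁ - x̄₂) / SE = (63.87 - 62.69) / 3.0225 = 1.18 / 3.0225 = 0.390
p-value = 0.6996

Since p-value > α = 0.1, we fail to reject H₀.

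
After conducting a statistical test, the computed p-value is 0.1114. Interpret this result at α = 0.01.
Since p = 0.1114 > α = 0.01, fail to reject H₀.
There is insufficient evidence to reject the null hypothesis; the result is not statistically significant at the 0.01 level.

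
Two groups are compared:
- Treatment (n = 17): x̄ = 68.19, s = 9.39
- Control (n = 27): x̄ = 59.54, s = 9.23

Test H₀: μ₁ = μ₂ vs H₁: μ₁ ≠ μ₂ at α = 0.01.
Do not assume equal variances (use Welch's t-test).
Welch's two-sample t-test:
H₀: μ₁ = μ₂
H₁: μ₁ ≠ μ₂
s₁²/n₁ = 9.39²/17 = 5.1866,  s₂²/n₂ = 9.23²/27 = 3.1553
SE = √(s₁²/n₁ + s₂²/n₂) = √(5.1866 + 3.1553) = 2.8882
df (Welch-Satterthwaite) = (s₁²/n₁ + s₂²/n₂)² / [(s₁²/n₁)²/(n₁-1) + (s₂²/n₂)²/(n₂-1)] ≈ 33.71
t = (x̄₁ - x̄₂) / SE = (68.19 - 59.54) / 2.8882 = 8.65 / 2.8882 = 2.995
p-value = 0.0051

Since p-value < α = 0.01, we reject H₀.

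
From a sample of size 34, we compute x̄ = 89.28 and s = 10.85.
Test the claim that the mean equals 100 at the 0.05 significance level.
One-sample t-test:
H₀: μ = 100
H₁: μ ≠ 100
df = n - 1 = 33
t = (x̄ - μ₀) / (s/√n) = (89.28 - 100) / (10.85/√34) = -5.761
p-value < 0.0001

Since p-value < α = 0.05, we reject H₀.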